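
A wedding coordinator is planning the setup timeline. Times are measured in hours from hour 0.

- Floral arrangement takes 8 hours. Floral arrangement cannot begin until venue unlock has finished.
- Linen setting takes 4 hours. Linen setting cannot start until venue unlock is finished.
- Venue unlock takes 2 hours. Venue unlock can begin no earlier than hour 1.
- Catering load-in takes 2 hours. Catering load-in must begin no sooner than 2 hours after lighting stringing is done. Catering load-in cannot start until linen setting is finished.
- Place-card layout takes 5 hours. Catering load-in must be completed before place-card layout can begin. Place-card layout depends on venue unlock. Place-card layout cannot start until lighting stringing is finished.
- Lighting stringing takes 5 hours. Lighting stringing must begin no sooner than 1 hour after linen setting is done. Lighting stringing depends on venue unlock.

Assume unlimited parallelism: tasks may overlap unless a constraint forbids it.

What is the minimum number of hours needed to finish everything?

22

Venue unlock waits on its own release at hour 1, so it starts at hour 1 and finishes at 1 + 2 = hour 3.
Floral arrangement cannot begin until venue unlock (finishes hour 3). It runs from hour 3 to 3 + 8 = hour 11.
After venue unlock (finishes hour 3), linen setting can start at hour 3 and finishes at hour 7.
Lighting stringing has to wait for linen setting (finishes hour 7, plus 1-hour gap → hour 8); venue unlock (finishes hour 3). The latest of these is hour 8, so lighting stringing runs hour 8 to 8 + 5 = hour 13.
Catering load-in has to wait for lighting stringing (finishes hour 13, plus 2-hour gap → hour 15); linen setting (finishes hour 7). The latest of these is hour 15, so catering load-in runs hour 15 to 15 + 2 = hour 17.
For place-card layout: catering load-in (finishes hour 17); venue unlock (finishes hour 3); lighting stringing (finishes hour 13). Taking the maximum gives a start of hour 17, and it finishes at 17 + 5 = hour 22.
All tasks are finished once the last one completes. Finish times: Venue unlock at 3, Linen setting at 7, Floral arrangement at 11, Lighting stringing at 13, Catering load-in at 17, Place-card layout at 22. The latest is hour 22.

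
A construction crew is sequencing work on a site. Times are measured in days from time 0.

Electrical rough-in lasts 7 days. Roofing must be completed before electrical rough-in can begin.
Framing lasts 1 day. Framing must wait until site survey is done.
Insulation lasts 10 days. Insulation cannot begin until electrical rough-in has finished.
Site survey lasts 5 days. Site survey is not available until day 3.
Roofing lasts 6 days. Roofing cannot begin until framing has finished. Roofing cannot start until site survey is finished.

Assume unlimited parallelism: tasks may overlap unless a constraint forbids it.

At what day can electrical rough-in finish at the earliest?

After its own release at day 3, site survey can start at day 3 and finishes at day 8.
After site survey (finishes day 8), framing can start at day 8 and finishes at day 9.
Roofing needs all of framing (finishes day 9); site survey (finishes day 8). That puts its earliest start at day 9; it finishes at 9 + 6 = day 15.
Electrical rough-in waits on roofing (finishes day 15), so it starts at day 15 and finishes at 15 + 7 = day 22.

22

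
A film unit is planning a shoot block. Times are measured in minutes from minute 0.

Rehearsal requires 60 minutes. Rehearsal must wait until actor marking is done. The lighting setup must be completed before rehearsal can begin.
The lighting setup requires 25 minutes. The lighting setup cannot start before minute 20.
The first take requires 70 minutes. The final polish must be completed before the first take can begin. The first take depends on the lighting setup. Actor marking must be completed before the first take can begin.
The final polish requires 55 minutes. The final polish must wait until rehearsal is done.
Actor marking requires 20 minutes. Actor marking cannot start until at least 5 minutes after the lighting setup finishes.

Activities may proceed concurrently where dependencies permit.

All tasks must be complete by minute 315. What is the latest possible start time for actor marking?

To finish by minute 315, the first take (duration 70) must start no later than minute 245.
Since the first take (must start by minute 245) depends on it, the final polish must finish by minute 245. Backing off its 55-minute duration gives a latest start of minute 190.
Rehearsal must finish before the final polish (must start by minute 190). With a 60-minute duration, rehearsal must start by 190 − 60 = minute 130.
Actor marking must finish in time for rehearsal (must start by minute 130); the first take (must start by minute 245). The tightest is minute 130, so actor marking must start by 130 − 20 = minute 110.

110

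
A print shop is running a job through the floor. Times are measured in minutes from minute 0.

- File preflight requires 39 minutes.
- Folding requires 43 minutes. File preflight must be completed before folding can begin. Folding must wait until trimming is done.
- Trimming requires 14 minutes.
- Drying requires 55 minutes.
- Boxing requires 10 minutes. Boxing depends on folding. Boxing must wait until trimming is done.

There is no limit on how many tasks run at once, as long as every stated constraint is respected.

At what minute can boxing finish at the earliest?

92

Trimming has no prerequisites, so it starts at minute 0 and finishes at minute 14.
File preflight has no prerequisites, so it starts at minute 0 and finishes at minute 39.
Folding has to wait for file preflight (finishes minute 39); trimming (finishes minute 14). The latest of these is minute 39, so folding runs minute 39 to 39 + 43 = minute 82.
Boxing needs all of folding (finishes minute 82); trimming (finishes minute 14). That puts its earliest start at minute 82; it finishes at 82 + 10 = minute 92.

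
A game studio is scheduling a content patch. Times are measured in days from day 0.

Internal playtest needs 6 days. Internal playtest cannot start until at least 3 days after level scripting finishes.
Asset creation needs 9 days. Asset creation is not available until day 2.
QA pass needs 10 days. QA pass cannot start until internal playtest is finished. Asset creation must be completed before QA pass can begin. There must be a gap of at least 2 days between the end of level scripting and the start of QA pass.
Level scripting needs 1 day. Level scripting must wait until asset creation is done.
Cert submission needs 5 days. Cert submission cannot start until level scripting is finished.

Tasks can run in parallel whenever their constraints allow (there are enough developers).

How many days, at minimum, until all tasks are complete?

After its own release at day 2, asset creation can start at day 2 and finishes at day 11.
After asset creation (finishes day 11), level scripting can start at day 11 and finishes at day 12.
Cert submission cannot begin until level scripting (finishes day 12). It runs from day 12 to 12 + 5 = day 17.
After level scripting (finishes day 12, plus 3-day gap → day 15), internal playtest can start at day 15 and finishes at day 21.
For QA pass: internal playtest (finishes day 21); asset creation (finishes day 11); level scripting (finishes day 12, plus 2-day gap → day 14). Taking the maximum gives a start of day 21, and it finishes at 21 + 10 = day 31.
All tasks are finished once the last one completes. Finish times: Asset creation at 11, Level scripting at 12, Internal playtest at 21, QA pass at 31, Cert submission at 17. The latest is day 31.

31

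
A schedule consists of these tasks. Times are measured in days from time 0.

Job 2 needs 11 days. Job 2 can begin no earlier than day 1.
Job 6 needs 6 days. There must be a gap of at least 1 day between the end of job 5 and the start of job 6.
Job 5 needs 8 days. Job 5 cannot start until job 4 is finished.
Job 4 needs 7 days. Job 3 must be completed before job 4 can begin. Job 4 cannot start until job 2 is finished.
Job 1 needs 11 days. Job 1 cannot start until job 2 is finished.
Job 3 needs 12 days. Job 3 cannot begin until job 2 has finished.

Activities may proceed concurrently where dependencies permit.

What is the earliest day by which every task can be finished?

46

Job 2 cannot begin until its own release at day 1. It runs from day 1 to 1 + 11 = day 12.
Job 3 cannot begin until job 2 (finishes day 12). It runs from day 12 to 12 + 12 = day 24.
Job 4 cannot start until job 3 (finishes day 24); job 2 (finishes day 12). The controlling bound is day 24, so job 4 finishes at 24 + 7 = day 31.
Job 5 cannot begin until job 4 (finishes day 31). It runs from day 31 to 31 + 8 = day 39.
Job 6 waits on job 5 (finishes day 39, plus 1-day gap → day 40), so it starts at day 40 and finishes at 40 + 6 = day 46.
Job 1 waits on job 2 (finishes day 12), so it starts at day 12 and finishes at 12 + 11 = day 23.
All tasks are finished once the last one completes. Finish times: Job 1 at 23, Job 2 at 12, Job 3 at 24, Job 4 at 31, Job 5 at 39, Job 6 at 46. The latest is day 46.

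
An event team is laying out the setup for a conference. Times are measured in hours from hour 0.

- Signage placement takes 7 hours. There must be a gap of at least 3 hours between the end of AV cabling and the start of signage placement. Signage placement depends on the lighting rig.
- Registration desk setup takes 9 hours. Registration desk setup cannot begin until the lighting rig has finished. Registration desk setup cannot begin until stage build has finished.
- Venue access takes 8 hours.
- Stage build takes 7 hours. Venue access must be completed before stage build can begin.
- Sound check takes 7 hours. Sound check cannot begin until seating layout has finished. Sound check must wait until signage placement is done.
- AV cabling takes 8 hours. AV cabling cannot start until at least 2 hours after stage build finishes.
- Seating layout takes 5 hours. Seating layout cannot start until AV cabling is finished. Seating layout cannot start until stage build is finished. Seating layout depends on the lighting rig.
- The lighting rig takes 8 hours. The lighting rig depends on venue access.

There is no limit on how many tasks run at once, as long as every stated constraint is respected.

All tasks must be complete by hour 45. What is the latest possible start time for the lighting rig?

23

Nothing follows sound check; the deadline of hour 45 is its only limit. It must start by 45 − 7 = hour 38.
Seating layout feeds into sound check (must start by hour 38); so seating layout must finish by hour 38 and therefore start by hour 33.
Signage placement feeds into sound check (must start by hour 38); so signage placement must finish by hour 38 and therefore start by hour 31.
Registration desk setup has no dependents, so it just needs to finish by hour 45. Starting by 45 − 9 = hour 36 achieves that.
The lighting rig feeds seating layout (must start by hour 33); registration desk setup (must start by hour 36); signage placement (must start by hour 31). Taking the minimum, the lighting rig must finish by hour 31 and start by 31 − 8 = hour 23.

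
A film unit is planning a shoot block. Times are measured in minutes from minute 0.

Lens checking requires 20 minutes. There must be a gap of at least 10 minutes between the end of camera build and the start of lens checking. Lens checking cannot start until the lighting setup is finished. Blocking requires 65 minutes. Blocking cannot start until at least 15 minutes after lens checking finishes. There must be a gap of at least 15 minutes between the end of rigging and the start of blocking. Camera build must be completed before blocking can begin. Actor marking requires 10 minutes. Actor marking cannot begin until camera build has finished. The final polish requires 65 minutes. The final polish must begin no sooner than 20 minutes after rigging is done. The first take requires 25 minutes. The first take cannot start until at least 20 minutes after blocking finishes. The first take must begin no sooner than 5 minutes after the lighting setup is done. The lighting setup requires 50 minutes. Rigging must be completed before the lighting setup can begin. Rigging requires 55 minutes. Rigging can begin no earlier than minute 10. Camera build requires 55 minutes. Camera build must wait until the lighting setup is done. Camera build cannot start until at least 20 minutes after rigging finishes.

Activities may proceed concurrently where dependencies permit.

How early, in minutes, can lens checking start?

Rigging cannot begin until its own release at minute 10. It runs from minute 10 to 10 + 55 = minute 65.
The lighting setup cannot begin until rigging (finishes minute 65). It runs from minute 65 to 65 + 50 = minute 115.
Camera build needs all of the lighting setup (finishes minute 115); rigging (finishes minute 65, plus 20-minute gap → minute 85). That puts its earliest start at minute 115; it finishes at 115 + 55 = minute 170.
Lens checking waits on camera build (finishes minute 170, plus 10-minute gap → minute 180); the lighting setup (finishes minute 115). The latest of these is minute 180, which is the earliest lens checking can start.

180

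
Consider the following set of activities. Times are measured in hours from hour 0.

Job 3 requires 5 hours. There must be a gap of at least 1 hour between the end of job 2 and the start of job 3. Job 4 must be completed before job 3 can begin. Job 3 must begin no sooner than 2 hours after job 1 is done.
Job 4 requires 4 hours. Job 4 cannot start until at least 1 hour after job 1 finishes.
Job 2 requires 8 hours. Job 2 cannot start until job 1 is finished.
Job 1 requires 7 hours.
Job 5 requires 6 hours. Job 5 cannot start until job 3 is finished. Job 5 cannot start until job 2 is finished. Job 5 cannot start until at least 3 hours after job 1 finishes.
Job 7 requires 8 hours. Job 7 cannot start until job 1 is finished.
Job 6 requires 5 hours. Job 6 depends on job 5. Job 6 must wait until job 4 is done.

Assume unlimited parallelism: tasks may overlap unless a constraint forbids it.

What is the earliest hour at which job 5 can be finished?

Job 1 can start immediately at hour 0; it finishes at hour 7.
After job 1 (finishes hour 7, plus 1-hour gap → hour 8), job 4 can start at hour 8 and finishes at hour 12.
Job 2 waits on job 1 (finishes hour 7), so it starts at hour 7 and finishes at 7 + 8 = hour 15.
Job 3 has to wait for job 2 (finishes hour 15, plus 1-hour gap → hour 16); job 4 (finishes hour 12); job 1 (finishes hour 7, plus 2-hour gap → hour 9). The latest of these is hour 16, so job 3 runs hour 16 to 16 + 5 = hour 21.
Job 5 needs all of job 3 (finishes hour 21); job 2 (finishes hour 15); job 1 (finishes hour 7, plus 3-hour gap → hour 10). That puts its earliest start at hour 21; it finishes at 21 + 6 = hour 27.

27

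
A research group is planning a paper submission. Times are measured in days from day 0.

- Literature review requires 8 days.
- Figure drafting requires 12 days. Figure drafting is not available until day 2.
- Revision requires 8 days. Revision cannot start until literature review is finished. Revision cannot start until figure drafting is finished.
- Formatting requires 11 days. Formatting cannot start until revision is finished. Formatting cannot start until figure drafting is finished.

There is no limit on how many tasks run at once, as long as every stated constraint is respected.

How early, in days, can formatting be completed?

After its own release at day 2, figure drafting can start at day 2 and finishes at day 14.
Literature review has no prerequisites, so it starts at day 0 and finishes at day 8.
Revision needs all of literature review (finishes day 8); figure drafting (finishes day 14). That puts its earliest start at day 14; it finishes at 14 + 8 = day 22.
For formatting: revision (finishes day 22); figure drafting (finishes day 14). Taking the maximum gives a start of day 22, and it finishes at 22 + 11 = day 33.

33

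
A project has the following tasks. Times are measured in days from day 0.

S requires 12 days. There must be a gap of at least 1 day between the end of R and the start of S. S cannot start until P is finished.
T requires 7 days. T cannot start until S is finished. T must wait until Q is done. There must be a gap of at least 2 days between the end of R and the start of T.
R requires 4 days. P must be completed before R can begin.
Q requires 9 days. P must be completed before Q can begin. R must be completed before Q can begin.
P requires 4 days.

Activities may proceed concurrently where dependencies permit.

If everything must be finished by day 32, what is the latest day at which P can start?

4

T has no dependents, so it just needs to finish by day 32. Starting by 32 − 7 = day 25 achieves that.
Since T (must start by day 25) depends on it, Q must finish by day 25. Backing off its 9-day duration gives a latest start of day 16.
Since T (must start by day 25) depends on it, S must finish by day 25. Backing off its 12-day duration gives a latest start of day 13.
For R: Q (must start by day 16); S (must start by day 13, minus 1-day gap → day 12); T (must start by day 25, minus 2-day gap → day 23). The most restrictive is day 12; with a 4-day duration, R must start by day 8.
For P: Q (must start by day 16); R (must start by day 8); S (must start by day 13). The most restrictive is day 8; with a 4-day duration, P must start by day 4.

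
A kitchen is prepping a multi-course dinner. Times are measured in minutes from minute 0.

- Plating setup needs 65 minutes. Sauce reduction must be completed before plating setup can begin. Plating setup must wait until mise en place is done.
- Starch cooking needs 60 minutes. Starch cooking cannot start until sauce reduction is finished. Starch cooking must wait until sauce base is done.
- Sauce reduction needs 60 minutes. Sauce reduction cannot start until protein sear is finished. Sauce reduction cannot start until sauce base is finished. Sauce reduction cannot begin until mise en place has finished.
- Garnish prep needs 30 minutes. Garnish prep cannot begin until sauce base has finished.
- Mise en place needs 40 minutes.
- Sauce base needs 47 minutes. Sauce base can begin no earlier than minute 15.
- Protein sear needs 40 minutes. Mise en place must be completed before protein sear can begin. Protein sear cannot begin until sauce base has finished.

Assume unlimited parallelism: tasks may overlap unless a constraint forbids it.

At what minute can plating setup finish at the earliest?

Sauce base cannot begin until its own release at minute 15. It runs from minute 15 to 15 + 47 = minute 62.
Mise en place can start immediately at minute 0; it finishes at minute 40.
For protein sear: mise en place (finishes minute 40); sauce base (finishes minute 62). Taking the maximum gives a start of minute 62, and it finishes at 62 + 40 = minute 102.
Sauce reduction cannot start until protein sear (finishes minute 102); sauce base (finishes minute 62); mise en place (finishes minute 40). The controlling bound is minute 102, so sauce reduction finishes at 102 + 60 = minute 162.
Plating setup needs all of sauce reduction (finishes minute 162); mise en place (finishes minute 40). That puts its earliest start at minute 162; it finishes at 162 + 65 = minute 227.

227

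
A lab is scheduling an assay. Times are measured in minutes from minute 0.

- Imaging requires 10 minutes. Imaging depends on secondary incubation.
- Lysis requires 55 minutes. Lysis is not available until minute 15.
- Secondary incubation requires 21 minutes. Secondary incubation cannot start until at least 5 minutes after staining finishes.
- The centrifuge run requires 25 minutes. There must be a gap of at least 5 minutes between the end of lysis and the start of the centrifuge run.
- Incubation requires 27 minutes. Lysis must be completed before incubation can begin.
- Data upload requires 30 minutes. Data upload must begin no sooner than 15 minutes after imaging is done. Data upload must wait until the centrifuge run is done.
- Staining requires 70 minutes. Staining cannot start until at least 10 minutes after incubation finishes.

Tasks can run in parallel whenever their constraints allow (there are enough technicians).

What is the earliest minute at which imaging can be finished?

213

After its own release at minute 15, lysis can start at minute 15 and finishes at minute 70.
Incubation waits on lysis (finishes minute 70), so it starts at minute 70 and finishes at 70 + 27 = minute 97.
Staining waits on incubation (finishes minute 97, plus 10-minute gap → minute 107), so it starts at minute 107 and finishes at 107 + 70 = minute 177.
After staining (finishes minute 177, plus 5-minute gap → minute 182), secondary incubation can start at minute 182 and finishes at minute 203.
After secondary incubation (finishes minute 203), imaging can start at minute 203 and finishes at minute 213.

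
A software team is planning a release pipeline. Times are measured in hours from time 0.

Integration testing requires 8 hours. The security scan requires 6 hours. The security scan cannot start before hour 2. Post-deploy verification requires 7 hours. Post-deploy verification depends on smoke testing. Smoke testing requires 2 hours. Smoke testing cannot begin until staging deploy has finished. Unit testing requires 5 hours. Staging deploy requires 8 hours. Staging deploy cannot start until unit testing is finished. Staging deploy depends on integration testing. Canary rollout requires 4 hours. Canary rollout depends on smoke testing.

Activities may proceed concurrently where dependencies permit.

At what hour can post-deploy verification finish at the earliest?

Nothing blocks integration testing, so it runs from hour 0 to hour 8.
Unit testing can start immediately at hour 0; it finishes at hour 5.
Staging deploy cannot start until unit testing (finishes hour 5); integration testing (finishes hour 8). The controlling bound is hour 8, so staging deploy finishes at 8 + 8 = hour 16.
After staging deploy (finishes hour 16), smoke testing can start at hour 16 and finishes at hour 18.
After smoke testing (finishes hour 18), post-deploy verification can start at hour 18 and finishes at hour 25.

25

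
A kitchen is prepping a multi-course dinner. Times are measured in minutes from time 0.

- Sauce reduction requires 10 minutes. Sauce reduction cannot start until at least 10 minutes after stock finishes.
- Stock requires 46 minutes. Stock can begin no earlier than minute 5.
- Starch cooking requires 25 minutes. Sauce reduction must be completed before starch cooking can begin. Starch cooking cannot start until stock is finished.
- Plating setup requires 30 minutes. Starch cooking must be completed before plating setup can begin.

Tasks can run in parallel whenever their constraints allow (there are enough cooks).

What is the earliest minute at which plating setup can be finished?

126

Stock waits on its own release at minute 5, so it starts at minute 5 and finishes at 5 + 46 = minute 51.
Sauce reduction waits on stock (finishes minute 51, plus 10-minute gap → minute 61), so it starts at minute 61 and finishes at 61 + 10 = minute 71.
For starch cooking: sauce reduction (finishes minute 71); stock (finishes minute 51). Taking the maximum gives a start of minute 71, and it finishes at 71 + 25 = minute 96.
Plating setup cannot begin until starch cooking (finishes minute 96). It runs from minute 96 to 96 + 30 = minute 126.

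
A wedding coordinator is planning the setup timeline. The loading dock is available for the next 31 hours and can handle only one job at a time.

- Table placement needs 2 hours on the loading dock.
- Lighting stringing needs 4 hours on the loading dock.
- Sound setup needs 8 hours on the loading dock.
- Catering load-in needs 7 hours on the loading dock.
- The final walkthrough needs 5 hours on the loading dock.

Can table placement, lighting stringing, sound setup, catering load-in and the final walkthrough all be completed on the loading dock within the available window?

Yes

Running back to back, the jobs need 2 + 4 + 8 + 7 + 5 = 26 hours on the loading dock.
Since 26 ≤ 31, they fit within the window.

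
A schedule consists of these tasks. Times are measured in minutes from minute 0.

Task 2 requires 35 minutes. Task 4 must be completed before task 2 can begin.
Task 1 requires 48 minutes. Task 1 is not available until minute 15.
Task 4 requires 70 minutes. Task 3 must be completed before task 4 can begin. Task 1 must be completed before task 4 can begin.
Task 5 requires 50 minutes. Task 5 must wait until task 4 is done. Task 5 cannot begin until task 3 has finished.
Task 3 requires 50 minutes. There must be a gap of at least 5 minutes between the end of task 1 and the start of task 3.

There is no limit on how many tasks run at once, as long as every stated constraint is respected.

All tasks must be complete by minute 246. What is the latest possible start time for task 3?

Nothing follows task 2; the deadline of minute 246 is its only limit. It must start by 246 − 35 = minute 211.
Task 5 must finish by minute 246; it takes 50 minutes, so it must start by 246 − 50 = minute 196.
Task 4 must finish in time for task 2 (must start by minute 211); task 5 (must start by minute 196). The tightest is minute 196, so task 4 must start by 196 − 70 = minute 126.
For task 3: task 4 (must start by minute 126); task 5 (must start by minute 196). The most restrictive is minute 126; with a 50-minute duration, task 3 must start by minute 76.

76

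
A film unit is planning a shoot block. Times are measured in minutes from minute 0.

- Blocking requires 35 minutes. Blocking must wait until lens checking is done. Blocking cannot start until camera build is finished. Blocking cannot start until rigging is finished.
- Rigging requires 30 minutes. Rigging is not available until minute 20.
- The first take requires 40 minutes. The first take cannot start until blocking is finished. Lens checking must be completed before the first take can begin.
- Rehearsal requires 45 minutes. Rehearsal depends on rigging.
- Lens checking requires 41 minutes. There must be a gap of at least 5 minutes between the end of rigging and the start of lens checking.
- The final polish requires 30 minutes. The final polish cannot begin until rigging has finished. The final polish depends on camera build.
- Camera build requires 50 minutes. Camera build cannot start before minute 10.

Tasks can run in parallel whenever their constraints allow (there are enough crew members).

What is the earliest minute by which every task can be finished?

171

Camera build waits on its own release at minute 10, so it starts at minute 10 and finishes at 10 + 50 = minute 60.
Rigging waits on its own release at minute 20, so it starts at minute 20 and finishes at 20 + 30 = minute 50.
The final polish needs all of rigging (finishes minute 50); camera build (finishes minute 60). That puts its earliest start at minute 60; it finishes at 60 + 30 = minute 90.
After rigging (finishes minute 50), rehearsal can start at minute 50 and finishes at minute 95.
Lens checking cannot begin until rigging (finishes minute 50, plus 5-minute gap → minute 55). It runs from minute 55 to 55 + 41 = minute 96.
Blocking cannot start until lens checking (finishes minute 96); camera build (finishes minute 60); rigging (finishes minute 50). The controlling bound is minute 96, so blocking finishes at 96 + 35 = minute 131.
The first take cannot start until blocking (finishes minute 131); lens checking (finishes minute 96). The controlling bound is minute 131, so the first take finishes at 131 + 40 = minute 171.
All tasks are finished once the last one completes. Finish times: Rigging at 50, Camera build at 60, Lens checking at 96, Blocking at 131, Rehearsal at 95, The final polish at 90, The first take at 171. The latest is minute 171.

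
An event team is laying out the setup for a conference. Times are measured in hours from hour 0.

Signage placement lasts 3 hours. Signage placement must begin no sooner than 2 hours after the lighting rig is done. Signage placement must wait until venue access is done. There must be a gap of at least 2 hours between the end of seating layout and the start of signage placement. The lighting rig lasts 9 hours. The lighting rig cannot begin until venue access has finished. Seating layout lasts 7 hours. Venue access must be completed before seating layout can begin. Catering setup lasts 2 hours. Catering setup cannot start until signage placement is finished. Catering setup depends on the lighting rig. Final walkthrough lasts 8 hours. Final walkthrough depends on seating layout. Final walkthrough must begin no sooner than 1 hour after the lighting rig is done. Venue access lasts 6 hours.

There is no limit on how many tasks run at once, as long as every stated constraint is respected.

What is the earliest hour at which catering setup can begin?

Nothing blocks venue access, so it runs from hour 0 to hour 6.
Seating layout cannot begin until venue access (finishes hour 6). It runs from hour 6 to 6 + 7 = hour 13.
After venue access (finishes hour 6), the lighting rig can start at hour 6 and finishes at hour 15.
Signage placement cannot start until the lighting rig (finishes hour 15, plus 2-hour gap → hour 17); venue access (finishes hour 6); seating layout (finishes hour 13, plus 2-hour gap → hour 15). The controlling bound is hour 17, so signage placement finishes at 17 + 3 = hour 20.
Catering setup waits on signage placement (finishes hour 20); the lighting rig (finishes hour 15). The latest of these is hour 20, which is the earliest catering setup can start.

20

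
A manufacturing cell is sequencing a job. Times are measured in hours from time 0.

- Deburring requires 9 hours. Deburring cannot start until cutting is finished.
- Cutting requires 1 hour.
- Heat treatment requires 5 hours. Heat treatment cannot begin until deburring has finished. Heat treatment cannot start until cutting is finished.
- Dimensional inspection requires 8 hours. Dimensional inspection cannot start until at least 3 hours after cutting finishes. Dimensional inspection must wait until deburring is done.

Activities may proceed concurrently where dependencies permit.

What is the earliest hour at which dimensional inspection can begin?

10

Nothing blocks cutting, so it runs from hour 0 to hour 1.
Deburring cannot begin until cutting (finishes hour 1). It runs from hour 1 to 1 + 9 = hour 10.
Dimensional inspection waits on cutting (finishes hour 1, plus 3-hour gap → hour 4); deburring (finishes hour 10). The latest of these is hour 10, which is the earliest dimensional inspection can start.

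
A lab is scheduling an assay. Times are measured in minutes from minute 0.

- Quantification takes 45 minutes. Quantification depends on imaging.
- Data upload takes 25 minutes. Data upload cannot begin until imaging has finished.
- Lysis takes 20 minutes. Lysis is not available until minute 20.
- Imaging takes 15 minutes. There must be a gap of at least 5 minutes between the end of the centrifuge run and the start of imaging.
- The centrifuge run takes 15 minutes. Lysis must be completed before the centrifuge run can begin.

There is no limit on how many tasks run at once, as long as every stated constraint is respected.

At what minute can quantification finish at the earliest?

120

Lysis waits on its own release at minute 20, so it starts at minute 20 and finishes at 20 + 20 = minute 40.
After lysis (finishes minute 40), the centrifuge run can start at minute 40 and finishes at minute 55.
Imaging cannot begin until the centrifuge run (finishes minute 55, plus 5-minute gap → minute 60). It runs from minute 60 to 60 + 15 = minute 75.
Quantification cannot begin until imaging (finishes minute 75). It runs from minute 75 to 75 + 45 = minute 120.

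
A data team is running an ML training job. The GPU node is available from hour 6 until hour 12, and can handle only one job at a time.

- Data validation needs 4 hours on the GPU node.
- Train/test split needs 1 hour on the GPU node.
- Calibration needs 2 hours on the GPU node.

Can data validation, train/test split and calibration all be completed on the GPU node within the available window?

The GPU node window is 12 − 6 = 6 hours.
Running back to back, the jobs need 4 + 1 + 2 = 7 hours on the GPU node.
Since 7 > 6, they cannot all fit.

No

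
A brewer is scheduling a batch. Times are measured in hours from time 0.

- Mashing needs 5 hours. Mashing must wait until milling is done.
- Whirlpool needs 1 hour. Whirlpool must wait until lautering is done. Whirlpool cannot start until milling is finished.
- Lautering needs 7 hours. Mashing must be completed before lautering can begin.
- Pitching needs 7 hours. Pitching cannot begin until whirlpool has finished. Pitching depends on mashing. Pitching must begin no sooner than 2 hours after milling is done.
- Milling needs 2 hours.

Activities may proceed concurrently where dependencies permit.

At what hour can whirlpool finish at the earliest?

Milling can start immediately at hour 0; it finishes at hour 2.
Mashing waits on milling (finishes hour 2), so it starts at hour 2 and finishes at 2 + 5 = hour 7.
After mashing (finishes hour 7), lautering can start at hour 7 and finishes at hour 14.
Whirlpool needs all of lautering (finishes hour 14); milling (finishes hour 2). That puts its earliest start at hour 14; it finishes at 14 + 1 = hour 15.

15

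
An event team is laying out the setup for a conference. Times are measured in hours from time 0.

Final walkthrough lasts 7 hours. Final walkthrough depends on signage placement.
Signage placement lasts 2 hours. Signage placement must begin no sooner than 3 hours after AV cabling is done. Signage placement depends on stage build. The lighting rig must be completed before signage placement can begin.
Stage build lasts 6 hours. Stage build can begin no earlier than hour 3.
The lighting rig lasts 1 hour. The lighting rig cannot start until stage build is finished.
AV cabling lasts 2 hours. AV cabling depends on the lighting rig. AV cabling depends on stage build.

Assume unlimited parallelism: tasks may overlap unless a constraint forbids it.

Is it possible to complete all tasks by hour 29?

After its own release at hour 3, stage build can start at hour 3 and finishes at hour 9.
The lighting rig waits on stage build (finishes hour 9), so it starts at hour 9 and finishes at 9 + 1 = hour 10.
AV cabling needs all of the lighting rig (finishes hour 10); stage build (finishes hour 9). That puts its earliest start at hour 10; it finishes at 10 + 2 = hour 12.
Signage placement cannot start until AV cabling (finishes hour 12, plus 3-hour gap → hour 15); stage build (finishes hour 9); the lighting rig (finishes hour 10). The controlling bound is hour 15, so signage placement finishes at 15 + 2 = hour 17.
Final walkthrough waits on signage placement (finishes hour 17), so it starts at hour 17 and finishes at 17 + 7 = hour 24.
Every task is finished by hour 24, which is no later than the deadline of 29, so the schedule is feasible.

Yes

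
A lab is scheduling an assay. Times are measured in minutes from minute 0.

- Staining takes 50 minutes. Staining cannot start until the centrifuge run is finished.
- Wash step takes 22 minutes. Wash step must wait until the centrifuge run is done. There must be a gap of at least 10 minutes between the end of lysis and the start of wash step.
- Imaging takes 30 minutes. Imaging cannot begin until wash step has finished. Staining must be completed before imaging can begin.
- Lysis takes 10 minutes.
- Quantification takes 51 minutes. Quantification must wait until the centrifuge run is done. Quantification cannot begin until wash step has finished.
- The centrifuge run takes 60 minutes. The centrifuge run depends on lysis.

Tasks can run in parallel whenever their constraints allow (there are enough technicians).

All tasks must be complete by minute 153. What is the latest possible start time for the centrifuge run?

13

Nothing follows imaging; the deadline of minute 153 is its only limit. It must start by 153 − 30 = minute 123.
Quantification must finish by minute 153; it takes 51 minutes, so it must start by 153 − 51 = minute 102.
Wash step feeds imaging (must start by minute 123); quantification (must start by minute 102). Taking the minimum, wash step must finish by minute 102 and start by 102 − 22 = minute 80.
Staining must finish before imaging (must start by minute 123). With a 50-minute duration, staining must start by 123 − 50 = minute 73.
The centrifuge run has several dependents: wash step (must start by minute 80); staining (must start by minute 73); quantification (must start by minute 102). The earliest of those limits is minute 73, so the centrifuge run must start by 73 − 60 = minute 13.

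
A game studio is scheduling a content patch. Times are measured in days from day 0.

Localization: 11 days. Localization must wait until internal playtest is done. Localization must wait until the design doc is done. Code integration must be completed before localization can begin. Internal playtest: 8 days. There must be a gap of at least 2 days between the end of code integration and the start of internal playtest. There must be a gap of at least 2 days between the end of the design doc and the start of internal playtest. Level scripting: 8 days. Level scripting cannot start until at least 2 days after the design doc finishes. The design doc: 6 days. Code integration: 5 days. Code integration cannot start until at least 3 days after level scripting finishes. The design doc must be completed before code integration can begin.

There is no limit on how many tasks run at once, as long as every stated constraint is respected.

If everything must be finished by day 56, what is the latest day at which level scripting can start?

Nothing follows localization; the deadline of day 56 is its only limit. It must start by 56 − 11 = day 45.
Internal playtest feeds into localization (must start by day 45); so internal playtest must finish by day 45 and therefore start by day 37.
Code integration feeds internal playtest (must start by day 37, minus 2-day gap → day 35); localization (must start by day 45). Taking the minimum, code integration must finish by day 35 and start by 35 − 5 = day 30.
Level scripting must finish before code integration (must start by day 30, minus 3-day gap → day 27). With an 8-day duration, level scripting must start by 27 − 8 = day 19.

19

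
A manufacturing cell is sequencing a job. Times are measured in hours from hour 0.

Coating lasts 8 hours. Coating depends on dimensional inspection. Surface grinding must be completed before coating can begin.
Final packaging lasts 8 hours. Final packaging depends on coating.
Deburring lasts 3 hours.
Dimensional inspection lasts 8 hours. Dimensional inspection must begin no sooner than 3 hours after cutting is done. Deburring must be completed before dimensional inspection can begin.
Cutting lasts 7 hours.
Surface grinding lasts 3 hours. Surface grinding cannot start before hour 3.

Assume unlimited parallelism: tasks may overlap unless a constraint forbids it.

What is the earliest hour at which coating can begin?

18

Surface grinding cannot begin until its own release at hour 3. It runs from hour 3 to 3 + 3 = hour 6.
Nothing blocks deburring, so it runs from hour 0 to hour 3.
Nothing blocks cutting, so it runs from hour 0 to hour 7.
Dimensional inspection has to wait for cutting (finishes hour 7, plus 3-hour gap → hour 10); deburring (finishes hour 3). The latest of these is hour 10, so dimensional inspection runs hour 10 to 10 + 8 = hour 18.
Coating waits on dimensional inspection (finishes hour 18); surface grinding (finishes hour 6). The latest of these is hour 18, which is the earliest coating can start.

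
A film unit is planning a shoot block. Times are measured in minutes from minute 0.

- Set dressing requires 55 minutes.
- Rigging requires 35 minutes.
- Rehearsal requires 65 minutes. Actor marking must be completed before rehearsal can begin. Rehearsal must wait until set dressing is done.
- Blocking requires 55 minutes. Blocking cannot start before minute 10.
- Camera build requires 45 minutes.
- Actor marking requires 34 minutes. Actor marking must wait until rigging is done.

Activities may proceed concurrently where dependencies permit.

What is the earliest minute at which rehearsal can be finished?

Set dressing has no prerequisites, so it starts at minute 0 and finishes at minute 55.
Nothing blocks rigging, so it runs from minute 0 to minute 35.
Actor marking waits on rigging (finishes minute 35), so it starts at minute 35 and finishes at 35 + 34 = minute 69.
Rehearsal needs all of actor marking (finishes minute 69); set dressing (finishes minute 55). That puts its earliest start at minute 69; it finishes at 69 + 65 = minute 134.

134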